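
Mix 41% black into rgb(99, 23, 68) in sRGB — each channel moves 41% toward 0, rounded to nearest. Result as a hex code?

#3A0E28

Per channel, c → c + 0.41(0 − c):
  R: 99 − 40.59 = 58.41 → 58
  G: 23 − 9.43 = 13.57 → 14
  B: 68 + 0.41×(0−68) = 68 − 27.88 = 40.12 → 40
rgb(58, 14, 40) = #3A0E28.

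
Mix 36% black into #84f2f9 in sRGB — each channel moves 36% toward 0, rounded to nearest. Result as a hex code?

#84f2f9 is rgb(132, 242, 249).
Lerp each channel 36% toward 0:
  R: 132 − 47.52 = 84.48 → 84
  G: 242 + 0.36×(0−242) = 242 − 87.12 = 154.88 → 155
  B: 249 − 89.64 = 159.36 → 159
rgb(84, 155, 159) = #549b9f.

#549b9f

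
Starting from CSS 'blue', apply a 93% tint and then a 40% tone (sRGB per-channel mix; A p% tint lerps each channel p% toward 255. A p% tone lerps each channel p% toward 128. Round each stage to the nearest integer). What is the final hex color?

#C1C1CC

CSS blue is rgb(0, 0, 255).
Lerp each channel 93% toward 255:
  R: 0 + 0.93×(255−0) = 0 + 237.15 = 237.15 → 237
  G: 0 + 0.93×(255−0) = 0 + 237.15 = 237.15 → 237
  B: 255 + 0.93×(255−255) = 255 + 0 = 255 → 255
After the tint: rgb(237, 237, 255) = #EDEDFF.
A 40% tone moves each channel 40% toward 128:
  R: 237 − 43.6 = 193.4 → 193
  G: 237 − 43.6 = 193.4 → 193
  B: 255 + 0.4×(128−255) = 255 − 50.8 = 204.2 → 204
rgb(193, 193, 204) = #C1C1CC.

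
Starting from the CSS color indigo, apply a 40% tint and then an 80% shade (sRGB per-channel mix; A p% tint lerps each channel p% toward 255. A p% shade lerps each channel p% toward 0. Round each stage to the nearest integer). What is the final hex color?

#1D1424

CSS indigo is rgb(75, 0, 130).
Per channel, c → c + 0.4(255 − c):
  R: 75 + 0.4×(255−75) = 75 + 72 = 147 → 147
  G: 0 + 0.4×(255−0) = 0 + 102 = 102 → 102
  B: 130 + 0.4×(255−130) = 130 + 50 = 180 → 180
After the tint: rgb(147, 102, 180) = #9366B4.
Per channel, c → c + 0.8(0 − c):
  R: 147 + 0.8×(0−147) = 147 − 117.6 = 29.4 → 29
  G: 102 + 0.8×(0−102) = 102 − 81.6 = 20.4 → 20
  B: 180 + 0.8×(0−180) = 180 − 144 = 36 → 36
rgb(29, 20, 36) = #1D1424.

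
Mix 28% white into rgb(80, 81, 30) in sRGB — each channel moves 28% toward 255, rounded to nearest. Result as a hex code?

#81825D

Lerp each channel 28% toward 255:
  R: 80 + 0.28×(255−80) = 80 + 49 = 129 → 129
  G: 81 + 0.28×(255−81) = 81 + 48.72 = 129.72 → 130
  B: 30 + 0.28×(255−30) = 30 + 63 = 93 → 93
rgb(129, 130, 93) = #81825D.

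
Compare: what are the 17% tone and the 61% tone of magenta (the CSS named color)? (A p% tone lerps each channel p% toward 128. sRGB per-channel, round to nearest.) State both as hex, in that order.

#E916E9, #B24EB2

CSS magenta is rgb(255, 0, 255).
17% tone:
  R: 255 − 21.59 = 233.41 → 233
  G: 0 + 21.76 = 21.76 → 22
  B: 255 + 0.17×(128−255) = 255 − 21.59 = 233.41 → 233
  → #E916E9
61% tone:
  R: 255 − 77.47 = 177.53 → 178
  G: 0 + 78.08 = 78.08 → 78
  B: 255 + 0.61×(128−255) = 255 − 77.47 = 177.53 → 178
  → #B24EB2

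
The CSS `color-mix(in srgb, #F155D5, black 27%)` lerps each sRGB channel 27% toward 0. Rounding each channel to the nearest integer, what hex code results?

#B03E9B

#F155D5 is rgb(241, 85, 213).
A 27% shade moves each channel 27% toward 0:
  R: 241 + 0.27×(0−241) = 241 − 65.07 = 175.93 → 176
  G: 85 + 0.27×(0−85) = 85 − 22.95 = 62.05 → 62
  B: 213 + 0.27×(0−213) = 213 − 57.51 = 155.49 → 155
rgb(176, 62, 155) = #B03E9B.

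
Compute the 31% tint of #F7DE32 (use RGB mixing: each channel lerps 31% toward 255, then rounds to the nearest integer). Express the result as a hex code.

#F9E872

#F7DE32 is rgb(247, 222, 50).
Lerp each channel 31% toward 255:
  R: 247 + 2.48 = 249.48 → 249
  G: 222 + 0.31×(255−222) = 222 + 10.23 = 232.23 → 232
  B: 50 + 0.31×(255−50) = 50 + 63.55 = 113.55 → 114
rgb(249, 232, 114) = #F9E872.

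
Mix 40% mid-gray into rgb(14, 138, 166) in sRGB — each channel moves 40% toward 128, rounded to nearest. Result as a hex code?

Per channel, c → c + 0.4(128 − c):
  R: 14 + 0.4×(128−14) = 14 + 45.6 = 59.6 → 60
  G: 138 + 0.4×(128−138) = 138 − 4 = 134 → 134
  B: 166 − 15.2 = 150.8 → 151
rgb(60, 134, 151) = #3C8697.

#3C8697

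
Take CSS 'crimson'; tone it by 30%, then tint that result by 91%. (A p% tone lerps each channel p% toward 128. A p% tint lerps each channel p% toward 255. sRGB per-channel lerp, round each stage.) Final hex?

#F9EDEF

CSS crimson is rgb(220, 20, 60).
Lerp each channel 30% toward 128:
  R: 220 + 0.3×(128−220) = 220 − 27.6 = 192.4 → 192
  G: 20 + 0.3×(128−20) = 20 + 32.4 = 52.4 → 52
  B: 60 + 20.4 = 80.4 → 80
After the tone: rgb(192, 52, 80) = #C03450.
Lerp each channel 91% toward 255:
  R: 192 + 0.91×(255−192) = 192 + 57.33 = 249.33 → 249
  G: 52 + 0.91×(255−52) = 52 + 184.73 = 236.73 → 237
  B: 80 + 0.91×(255−80) = 80 + 159.25 = 239.25 → 239
rgb(249, 237, 239) = #F9EDEF.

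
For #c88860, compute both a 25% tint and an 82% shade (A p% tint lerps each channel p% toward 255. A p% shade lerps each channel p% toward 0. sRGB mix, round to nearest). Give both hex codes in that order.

#d6a688, #241811

#c88860 is rgb(200, 136, 96).
25% tint:
  R: 200 + 0.25×(255−200) = 200 + 13.75 = 213.75 → 214
  G: 136 + 0.25×(255−136) = 136 + 29.75 = 165.75 → 166
  B: 96 + 0.25×(255−96) = 96 + 39.75 = 135.75 → 136
  → #d6a688
82% shade:
  R: 200 − 164 = 36 → 36
  G: 136 − 111.52 = 24.48 → 24
  B: 96 − 78.72 = 17.28 → 17
  → #241811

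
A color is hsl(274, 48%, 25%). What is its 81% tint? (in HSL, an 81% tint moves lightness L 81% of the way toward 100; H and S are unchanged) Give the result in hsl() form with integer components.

hsl(274, 48%, 86%)

L moves 81% from 25 toward 100: 25 + 60.75 = 85.75 → 86.
H and S are unchanged.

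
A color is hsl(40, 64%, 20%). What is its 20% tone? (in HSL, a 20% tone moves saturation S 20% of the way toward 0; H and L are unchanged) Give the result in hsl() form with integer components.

hsl(40, 51%, 20%)

S moves 20% from 64 toward 0: 64 − 12.8 = 51.2 → 51.
H and L are unchanged.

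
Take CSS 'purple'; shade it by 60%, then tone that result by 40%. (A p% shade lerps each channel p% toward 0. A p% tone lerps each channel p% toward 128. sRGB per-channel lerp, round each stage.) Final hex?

#523352

CSS purple is rgb(128, 0, 128).
Per channel, c → c + 0.6(0 − c):
  R: 128 + 0.6×(0−128) = 128 − 76.8 = 51.2 → 51
  G: 0 + 0.6×(0−0) = 0 + 0 = 0 → 0
  B: 128 − 76.8 = 51.2 → 51
After the shade: rgb(51, 0, 51) = #330033.
Per channel, c → c + 0.4(128 − c):
  R: 51 + 30.8 = 81.8 → 82
  G: 0 + 0.4×(128−0) = 0 + 51.2 = 51.2 → 51
  B: 51 + 0.4×(128−51) = 51 + 30.8 = 81.8 → 82
rgb(82, 51, 82) = #523352.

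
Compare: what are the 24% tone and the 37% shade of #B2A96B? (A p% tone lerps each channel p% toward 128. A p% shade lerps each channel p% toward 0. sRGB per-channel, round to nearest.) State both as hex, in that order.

#A69F70, #706A43

#B2A96B is rgb(178, 169, 107).
24% tone:
  R: 178 − 12 = 166 → 166
  G: 169 − 9.84 = 159.16 → 159
  B: 107 + 5.04 = 112.04 → 112
  → #A69F70
37% shade:
  R: 178 − 65.86 = 112.14 → 112
  G: 169 + 0.37×(0−169) = 169 − 62.53 = 106.47 → 106
  B: 107 + 0.37×(0−107) = 107 − 39.59 = 67.41 → 67
  → #706A43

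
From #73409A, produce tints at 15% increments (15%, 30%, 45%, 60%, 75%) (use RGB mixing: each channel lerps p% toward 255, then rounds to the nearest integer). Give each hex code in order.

#885DA9, #9D79B8, #B296C7, #C7B3D7, #DCCFE6

#73409A is rgb(115, 64, 154).
15%: (115 + 21 = 136→136, 64 + 28.65 = 92.65→93, 154 + 15.15 = 169.15→169) → #885DA9
30%: (115 + 42 = 157→157, 64 + 57.3 = 121.3→121, 154 + 30.3 = 184.3→184) → #9D79B8
45%: (115 + 63 = 178→178, 64 + 85.95 = 149.95→150, 154 + 45.45 = 199.45→199) → #B296C7
60%: (115 + 84 = 199→199, 64 + 114.6 = 178.6→179, 154 + 60.6 = 214.6→215) → #C7B3D7
75%: (115 + 105 = 220→220, 64 + 143.25 = 207.25→207, 154 + 75.75 = 229.75→230) → #DCCFE6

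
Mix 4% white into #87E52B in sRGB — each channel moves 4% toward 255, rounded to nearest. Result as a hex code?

#8CE633

#87E52B is rgb(135, 229, 43).
Per channel, c → c + 0.04(255 − c):
  R: 135 + 0.04×(255−135) = 135 + 4.8 = 139.8 → 140
  G: 229 + 1.04 = 230.04 → 230
  B: 43 + 0.04×(255−43) = 43 + 8.48 = 51.48 → 51
rgb(140, 230, 51) = #8CE633.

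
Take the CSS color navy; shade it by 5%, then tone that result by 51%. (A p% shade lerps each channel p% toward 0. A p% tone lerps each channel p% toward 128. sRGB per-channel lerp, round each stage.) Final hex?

#41417D

CSS navy is rgb(0, 0, 128).
A 5% shade moves each channel 5% toward 0:
  R: 0 + 0 = 0 → 0
  G: 0 + 0.05×(0−0) = 0 + 0 = 0 → 0
  B: 128 − 6.4 = 121.6 → 122
After the shade: rgb(0, 0, 122) = #00007A.
Lerp each channel 51% toward 128:
  R: 0 + 65.28 = 65.28 → 65
  G: 0 + 65.28 = 65.28 → 65
  B: 122 + 3.06 = 125.06 → 125
rgb(65, 65, 125) = #41417D.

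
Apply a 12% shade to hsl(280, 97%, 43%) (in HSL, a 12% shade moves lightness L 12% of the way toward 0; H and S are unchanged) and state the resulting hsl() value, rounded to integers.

hsl(280, 97%, 38%)

L moves 12% from 43 toward 0: 43 − 5.16 = 37.84 → 38.
H and S are unchanged.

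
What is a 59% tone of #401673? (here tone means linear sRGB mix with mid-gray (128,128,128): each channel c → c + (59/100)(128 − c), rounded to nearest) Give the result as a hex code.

#66557b

#401673 is rgb(64, 22, 115).
Per channel, c → c + 0.59(128 − c):
  R: 64 + 0.59×(128−64) = 64 + 37.76 = 101.76 → 102
  G: 22 + 62.54 = 84.54 → 85
  B: 115 + 0.59×(128−115) = 115 + 7.67 = 122.67 → 123
rgb(102, 85, 123) = #66557b.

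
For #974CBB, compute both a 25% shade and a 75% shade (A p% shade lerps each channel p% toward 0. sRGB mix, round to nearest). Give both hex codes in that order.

#71398C, #26132F

#974CBB is rgb(151, 76, 187).
25% shade:
  R: 151 + 0.25×(0−151) = 151 − 37.75 = 113.25 → 113
  G: 76 + 0.25×(0−76) = 76 − 19 = 57 → 57
  B: 187 + 0.25×(0−187) = 187 − 46.75 = 140.25 → 140
  → #71398C
75% shade:
  R: 151 + 0.75×(0−151) = 151 − 113.25 = 37.75 → 38
  G: 76 − 57 = 19 → 19
  B: 187 + 0.75×(0−187) = 187 − 140.25 = 46.75 → 47
  → #26132F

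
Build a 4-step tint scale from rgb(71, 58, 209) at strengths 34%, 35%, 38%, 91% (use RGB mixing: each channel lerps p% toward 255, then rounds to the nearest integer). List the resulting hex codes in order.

34%: (71 + 62.56 = 133.56→134, 58 + 66.98 = 124.98→125, 209 + 15.64 = 224.64→225) → #867DE1
35%: (71 + 64.4 = 135.4→135, 58 + 68.95 = 126.95→127, 209 + 16.1 = 225.1→225) → #877FE1
38%: (71 + 69.92 = 140.92→141, 58 + 74.86 = 132.86→133, 209 + 17.48 = 226.48→226) → #8D85E2
91%: (71 + 167.44 = 238.44→238, 58 + 179.27 = 237.27→237, 209 + 41.86 = 250.86→251) → #EEEDFB

#867DE1, #877FE1, #8D85E2, #EEEDFB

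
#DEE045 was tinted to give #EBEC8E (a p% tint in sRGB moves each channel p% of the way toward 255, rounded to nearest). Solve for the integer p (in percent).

39%

#DEE045 is rgb(222, 224, 69); #EBEC8E is rgb(235, 236, 142).
On the B channel (widest range): 142 ≈ 69 + (p/100)(255 − 69), so p ≈ 100×(142 − 69)/(255 − 69) = 7300/186 = 39.25.
p = 39 reproduces all three channels after rounding.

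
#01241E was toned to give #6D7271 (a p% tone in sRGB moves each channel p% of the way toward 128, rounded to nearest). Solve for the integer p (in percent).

#01241E is rgb(1, 36, 30); #6D7271 is rgb(109, 114, 113).
On the R channel (widest range): 109 ≈ 1 + (p/100)(128 − 1), so p ≈ 100×(109 − 1)/(128 − 1) = 10800/127 = 85.04.
p = 85 reproduces all three channels after rounding.

85%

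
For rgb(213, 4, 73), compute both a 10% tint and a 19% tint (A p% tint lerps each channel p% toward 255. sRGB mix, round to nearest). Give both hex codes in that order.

#D91D5B, #DD346C

10% tint:
  R: 213 + 0.1×(255−213) = 213 + 4.2 = 217.2 → 217
  G: 4 + 25.1 = 29.1 → 29
  B: 73 + 0.1×(255−73) = 73 + 18.2 = 91.2 → 91
  → #D91D5B
19% tint:
  R: 213 + 7.98 = 220.98 → 221
  G: 4 + 0.19×(255−4) = 4 + 47.69 = 51.69 → 52
  B: 73 + 0.19×(255−73) = 73 + 34.58 = 107.58 → 108
  → #DD346C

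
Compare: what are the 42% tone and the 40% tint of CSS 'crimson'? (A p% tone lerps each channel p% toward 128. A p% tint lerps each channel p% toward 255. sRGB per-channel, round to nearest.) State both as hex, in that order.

#b54159, #ea728a

CSS crimson is rgb(220, 20, 60).
42% tone:
  R: 220 + 0.42×(128−220) = 220 − 38.64 = 181.36 → 181
  G: 20 + 0.42×(128−20) = 20 + 45.36 = 65.36 → 65
  B: 60 + 0.42×(128−60) = 60 + 28.56 = 88.56 → 89
  → #b54159
40% tint:
  R: 220 + 14 = 234 → 234
  G: 20 + 94 = 114 → 114
  B: 60 + 78 = 138 → 138
  → #ea728a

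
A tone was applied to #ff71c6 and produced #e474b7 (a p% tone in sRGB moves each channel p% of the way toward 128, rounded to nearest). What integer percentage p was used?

#ff71c6 is rgb(255, 113, 198); #e474b7 is rgb(228, 116, 183).
On the R channel (widest range): 228 ≈ 255 + (p/100)(128 − 255), so p ≈ 100×(228 − 255)/(128 − 255) = -2700/-127 = 21.26.
p = 21 reproduces all three channels after rounding.

21%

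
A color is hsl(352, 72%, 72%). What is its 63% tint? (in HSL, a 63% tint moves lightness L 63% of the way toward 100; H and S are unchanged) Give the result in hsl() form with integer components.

hsl(352, 72%, 90%)

L moves 63% from 72 toward 100: 72 + 17.64 = 89.64 → 90.
H and S are unchanged.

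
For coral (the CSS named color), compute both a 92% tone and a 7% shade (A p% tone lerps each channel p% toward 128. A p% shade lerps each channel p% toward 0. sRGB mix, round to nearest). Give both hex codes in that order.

#8a807c, #ed764a

CSS coral is rgb(255, 127, 80).
92% tone:
  R: 255 + 0.92×(128−255) = 255 − 116.84 = 138.16 → 138
  G: 127 + 0.92×(128−127) = 127 + 0.92 = 127.92 → 128
  B: 80 + 44.16 = 124.16 → 124
  → #8a807c
7% shade:
  R: 255 + 0.07×(0−255) = 255 − 17.85 = 237.15 → 237
  G: 127 − 8.89 = 118.11 → 118
  B: 80 + 0.07×(0−80) = 80 − 5.6 = 74.4 → 74
  → #ed764a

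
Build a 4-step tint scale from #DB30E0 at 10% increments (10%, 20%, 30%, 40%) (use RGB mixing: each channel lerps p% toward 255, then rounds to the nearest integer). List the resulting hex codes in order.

#DB30E0 is rgb(219, 48, 224).
10%: (219 + 3.6 = 222.6→223, 48 + 20.7 = 68.7→69, 224 + 3.1 = 227.1→227) → #DF45E3
20%: (219 + 7.2 = 226.2→226, 48 + 41.4 = 89.4→89, 224 + 6.2 = 230.2→230) → #E259E6
30%: (219 + 10.8 = 229.8→230, 48 + 62.1 = 110.1→110, 224 + 9.3 = 233.3→233) → #E66EE9
40%: (219 + 14.4 = 233.4→233, 48 + 82.8 = 130.8→131, 224 + 12.4 = 236.4→236) → #E983EC

#DF45E3, #E259E6, #E66EE9, #E983EC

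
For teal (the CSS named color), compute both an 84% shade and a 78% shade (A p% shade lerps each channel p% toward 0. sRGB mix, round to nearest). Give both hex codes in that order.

#001414, #001C1C

CSS teal is rgb(0, 128, 128).
84% shade:
  R: 0 + 0.84×(0−0) = 0 + 0 = 0 → 0
  G: 128 + 0.84×(0−128) = 128 − 107.52 = 20.48 → 20
  B: 128 + 0.84×(0−128) = 128 − 107.52 = 20.48 → 20
  → #001414
78% shade:
  R: 0 + 0.78×(0−0) = 0 + 0 = 0 → 0
  G: 128 − 99.84 = 28.16 → 28
  B: 128 + 0.78×(0−128) = 128 − 99.84 = 28.16 → 28
  → #001C1C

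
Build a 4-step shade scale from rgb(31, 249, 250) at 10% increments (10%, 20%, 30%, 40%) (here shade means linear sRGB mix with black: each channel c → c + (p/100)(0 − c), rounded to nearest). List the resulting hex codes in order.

#1ce0e1, #19c7c8, #16aeaf, #139596

10%: (31 − 3.1 = 27.9→28, 249 − 24.9 = 224.1→224, 250 − 25 = 225→225) → #1ce0e1
20%: (31 − 6.2 = 24.8→25, 249 − 49.8 = 199.2→199, 250 − 50 = 200→200) → #19c7c8
30%: (31 − 9.3 = 21.7→22, 249 − 74.7 = 174.3→174, 250 − 75 = 175→175) → #16aeaf
40%: (31 − 12.4 = 18.6→19, 249 − 99.6 = 149.4→149, 250 − 100 = 150→150) → #139596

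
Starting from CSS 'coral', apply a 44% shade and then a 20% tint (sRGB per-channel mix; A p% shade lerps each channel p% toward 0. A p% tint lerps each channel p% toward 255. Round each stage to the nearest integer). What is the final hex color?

CSS coral is rgb(255, 127, 80).
A 44% shade moves each channel 44% toward 0:
  R: 255 + 0.44×(0−255) = 255 − 112.2 = 142.8 → 143
  G: 127 − 55.88 = 71.12 → 71
  B: 80 + 0.44×(0−80) = 80 − 35.2 = 44.8 → 45
After the shade: rgb(143, 71, 45) = #8F472D.
Per channel, c → c + 0.2(255 − c):
  R: 143 + 22.4 = 165.4 → 165
  G: 71 + 0.2×(255−71) = 71 + 36.8 = 107.8 → 108
  B: 45 + 42 = 87 → 87
rgb(165, 108, 87) = #A56C57.

#A56C57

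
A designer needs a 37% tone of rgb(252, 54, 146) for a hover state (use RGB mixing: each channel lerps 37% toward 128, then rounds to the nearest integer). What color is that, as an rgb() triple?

Lerp each channel 37% toward 128:
  R: 252 + 0.37×(128−252) = 252 − 45.88 = 206.12 → 206
  G: 54 + 0.37×(128−54) = 54 + 27.38 = 81.38 → 81
  B: 146 − 6.66 = 139.34 → 139

rgb(206, 81, 139)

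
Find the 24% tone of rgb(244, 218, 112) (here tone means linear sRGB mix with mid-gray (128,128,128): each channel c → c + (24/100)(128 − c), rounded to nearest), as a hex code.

#D8C474

A 24% tone moves each channel 24% toward 128:
  R: 244 + 0.24×(128−244) = 244 − 27.84 = 216.16 → 216
  G: 218 − 21.6 = 196.4 → 196
  B: 112 + 3.84 = 115.84 → 116
rgb(216, 196, 116) = #D8C474.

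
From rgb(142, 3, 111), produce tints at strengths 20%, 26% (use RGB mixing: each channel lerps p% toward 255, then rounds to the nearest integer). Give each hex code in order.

20%: (142 + 22.6 = 164.6→165, 3 + 50.4 = 53.4→53, 111 + 28.8 = 139.8→140) → #a5358c
26%: (142 + 29.38 = 171.38→171, 3 + 65.52 = 68.52→69, 111 + 37.44 = 148.44→148) → #ab4594

#a5358c, #ab4594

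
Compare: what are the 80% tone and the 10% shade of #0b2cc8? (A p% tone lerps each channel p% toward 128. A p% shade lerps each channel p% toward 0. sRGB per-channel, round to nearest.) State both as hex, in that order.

#0b2cc8 is rgb(11, 44, 200).
80% tone:
  R: 11 + 0.8×(128−11) = 11 + 93.6 = 104.6 → 105
  G: 44 + 0.8×(128−44) = 44 + 67.2 = 111.2 → 111
  B: 200 − 57.6 = 142.4 → 142
  → #696f8e
10% shade:
  R: 11 + 0.1×(0−11) = 11 − 1.1 = 9.9 → 10
  G: 44 − 4.4 = 39.6 → 40
  B: 200 − 20 = 180 → 180
  → #0a28b4

#696f8e, #0a28b4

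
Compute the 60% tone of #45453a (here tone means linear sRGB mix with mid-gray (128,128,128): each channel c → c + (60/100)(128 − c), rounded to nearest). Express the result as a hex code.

#686864

#45453a is rgb(69, 69, 58).
A 60% tone moves each channel 60% toward 128:
  R: 69 + 0.6×(128−69) = 69 + 35.4 = 104.4 → 104
  G: 69 + 35.4 = 104.4 → 104
  B: 58 + 0.6×(128−58) = 58 + 42 = 100 → 100
rgb(104, 104, 100) = #686864.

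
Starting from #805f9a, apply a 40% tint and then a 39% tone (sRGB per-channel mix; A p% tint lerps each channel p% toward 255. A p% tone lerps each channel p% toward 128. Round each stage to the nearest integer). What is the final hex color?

#9f93a8

#805f9a is rgb(128, 95, 154).
A 40% tint moves each channel 40% toward 255:
  R: 128 + 0.4×(255−128) = 128 + 50.8 = 178.8 → 179
  G: 95 + 64 = 159 → 159
  B: 154 + 0.4×(255−154) = 154 + 40.4 = 194.4 → 194
After the tint: rgb(179, 159, 194) = #b39fc2.
A 39% tone moves each channel 39% toward 128:
  R: 179 + 0.39×(128−179) = 179 − 19.89 = 159.11 → 159
  G: 159 + 0.39×(128−159) = 159 − 12.09 = 146.91 → 147
  B: 194 + 0.39×(128−194) = 194 − 25.74 = 168.26 → 168
rgb(159, 147, 168) = #9f93a8.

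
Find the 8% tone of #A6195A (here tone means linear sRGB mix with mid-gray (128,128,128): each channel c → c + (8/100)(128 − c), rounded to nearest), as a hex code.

#A3215D

#A6195A is rgb(166, 25, 90).
An 8% tone moves each channel 8% toward 128:
  R: 166 + 0.08×(128−166) = 166 − 3.04 = 162.96 → 163
  G: 25 + 0.08×(128−25) = 25 + 8.24 = 33.24 → 33
  B: 90 + 0.08×(128−90) = 90 + 3.04 = 93.04 → 93
rgb(163, 33, 93) = #A3215D.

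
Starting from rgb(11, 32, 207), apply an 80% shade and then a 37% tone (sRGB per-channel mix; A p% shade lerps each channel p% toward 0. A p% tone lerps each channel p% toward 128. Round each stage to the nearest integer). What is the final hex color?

#313349

An 80% shade moves each channel 80% toward 0:
  R: 11 − 8.8 = 2.2 → 2
  G: 32 + 0.8×(0−32) = 32 − 25.6 = 6.4 → 6
  B: 207 + 0.8×(0−207) = 207 − 165.6 = 41.4 → 41
After the shade: rgb(2, 6, 41) = #020629.
Per channel, c → c + 0.37(128 − c):
  R: 2 + 0.37×(128−2) = 2 + 46.62 = 48.62 → 49
  G: 6 + 0.37×(128−6) = 6 + 45.14 = 51.14 → 51
  B: 41 + 0.37×(128−41) = 41 + 32.19 = 73.19 → 73
rgb(49, 51, 73) = #313349.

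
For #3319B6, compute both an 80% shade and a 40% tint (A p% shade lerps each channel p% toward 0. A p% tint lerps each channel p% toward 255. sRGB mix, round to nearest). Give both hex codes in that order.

#3319B6 is rgb(51, 25, 182).
80% shade:
  R: 51 + 0.8×(0−51) = 51 − 40.8 = 10.2 → 10
  G: 25 − 20 = 5 → 5
  B: 182 + 0.8×(0−182) = 182 − 145.6 = 36.4 → 36
  → #0A0524
40% tint:
  R: 51 + 81.6 = 132.6 → 133
  G: 25 + 0.4×(255−25) = 25 + 92 = 117 → 117
  B: 182 + 29.2 = 211.2 → 211
  → #8575D3

#0A0524, #8575D3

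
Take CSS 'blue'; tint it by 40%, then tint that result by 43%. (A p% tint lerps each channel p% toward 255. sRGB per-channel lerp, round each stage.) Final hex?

CSS blue is rgb(0, 0, 255).
A 40% tint moves each channel 40% toward 255:
  R: 0 + 0.4×(255−0) = 0 + 102 = 102 → 102
  G: 0 + 102 = 102 → 102
  B: 255 + 0 = 255 → 255
After the tint: rgb(102, 102, 255) = #6666ff.
Lerp each channel 43% toward 255:
  R: 102 + 0.43×(255−102) = 102 + 65.79 = 167.79 → 168
  G: 102 + 0.43×(255−102) = 102 + 65.79 = 167.79 → 168
  B: 255 + 0 = 255 → 255
rgb(168, 168, 255) = #a8a8ff.

#a8a8ff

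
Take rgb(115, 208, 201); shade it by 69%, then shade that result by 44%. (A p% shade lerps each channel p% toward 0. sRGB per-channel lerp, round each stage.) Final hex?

A 69% shade moves each channel 69% toward 0:
  R: 115 − 79.35 = 35.65 → 36
  G: 208 − 143.52 = 64.48 → 64
  B: 201 + 0.69×(0−201) = 201 − 138.69 = 62.31 → 62
After the shade: rgb(36, 64, 62) = #24403E.
A 44% shade moves each channel 44% toward 0:
  R: 36 − 15.84 = 20.16 → 20
  G: 64 + 0.44×(0−64) = 64 − 28.16 = 35.84 → 36
  B: 62 + 0.44×(0−62) = 62 − 27.28 = 34.72 → 35
rgb(20, 36, 35) = #142423.

#142423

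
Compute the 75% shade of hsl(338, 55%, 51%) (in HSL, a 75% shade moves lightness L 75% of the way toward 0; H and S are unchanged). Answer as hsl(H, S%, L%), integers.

hsl(338, 55%, 13%)

L moves 75% from 51 toward 0: 51 − 38.25 = 12.75 → 13.
H and S are unchanged.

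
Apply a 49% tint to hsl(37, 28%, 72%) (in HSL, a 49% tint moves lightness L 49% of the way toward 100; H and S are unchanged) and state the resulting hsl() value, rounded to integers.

L moves 49% from 72 toward 100: 72 + 13.72 = 85.72 → 86.
H and S are unchanged.

hsl(37, 28%, 86%)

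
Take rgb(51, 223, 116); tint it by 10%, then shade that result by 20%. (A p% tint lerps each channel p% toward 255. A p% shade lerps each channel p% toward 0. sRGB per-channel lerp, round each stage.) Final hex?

Per channel, c → c + 0.1(255 − c):
  R: 51 + 20.4 = 71.4 → 71
  G: 223 + 0.1×(255−223) = 223 + 3.2 = 226.2 → 226
  B: 116 + 13.9 = 129.9 → 130
After the tint: rgb(71, 226, 130) = #47e282.
Lerp each channel 20% toward 0:
  R: 71 − 14.2 = 56.8 → 57
  G: 226 − 45.2 = 180.8 → 181
  B: 130 + 0.2×(0−130) = 130 − 26 = 104 → 104
rgb(57, 181, 104) = #39b568.

#39b568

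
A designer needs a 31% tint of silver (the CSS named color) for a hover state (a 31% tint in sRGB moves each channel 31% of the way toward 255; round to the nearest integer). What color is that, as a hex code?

CSS silver is rgb(192, 192, 192).
Per channel, c → c + 0.31(255 − c):
  R: 192 + 19.53 = 211.53 → 212
  G: 192 + 0.31×(255−192) = 192 + 19.53 = 211.53 → 212
  B: 192 + 0.31×(255−192) = 192 + 19.53 = 211.53 → 212
rgb(212, 212, 212) = #D4D4D4.

#D4D4D4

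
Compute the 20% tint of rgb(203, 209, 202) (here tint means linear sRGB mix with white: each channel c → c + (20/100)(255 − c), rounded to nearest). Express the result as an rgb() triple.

rgb(213, 218, 213)

A 20% tint moves each channel 20% toward 255:
  R: 203 + 10.4 = 213.4 → 213
  G: 209 + 0.2×(255−209) = 209 + 9.2 = 218.2 → 218
  B: 202 + 0.2×(255−202) = 202 + 10.6 = 212.6 → 213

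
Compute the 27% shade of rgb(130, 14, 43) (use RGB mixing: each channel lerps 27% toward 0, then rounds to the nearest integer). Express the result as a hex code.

#5F0A1F

Per channel, c → c + 0.27(0 − c):
  R: 130 + 0.27×(0−130) = 130 − 35.1 = 94.9 → 95
  G: 14 − 3.78 = 10.22 → 10
  B: 43 − 11.61 = 31.39 → 31
rgb(95, 10, 31) = #5F0A1F.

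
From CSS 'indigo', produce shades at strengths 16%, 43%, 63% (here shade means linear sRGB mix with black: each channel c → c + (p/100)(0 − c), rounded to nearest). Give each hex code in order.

#3F006D, #2B004A, #1C0030

CSS indigo is rgb(75, 0, 130).
16%: (75 − 12 = 63→63, 0→0, 130 − 20.8 = 109.2→109) → #3F006D
43%: (75 − 32.25 = 42.75→43, 0→0, 130 − 55.9 = 74.1→74) → #2B004A
63%: (75 − 47.25 = 27.75→28, 0→0, 130 − 81.9 = 48.1→48) → #1C0030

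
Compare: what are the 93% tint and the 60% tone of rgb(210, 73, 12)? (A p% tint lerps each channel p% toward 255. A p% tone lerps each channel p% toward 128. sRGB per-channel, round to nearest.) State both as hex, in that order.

93% tint:
  R: 210 + 41.85 = 251.85 → 252
  G: 73 + 0.93×(255−73) = 73 + 169.26 = 242.26 → 242
  B: 12 + 0.93×(255−12) = 12 + 225.99 = 237.99 → 238
  → #FCF2EE
60% tone:
  R: 210 − 49.2 = 160.8 → 161
  G: 73 + 0.6×(128−73) = 73 + 33 = 106 → 106
  B: 12 + 0.6×(128−12) = 12 + 69.6 = 81.6 → 82
  → #A16A52

#FCF2EE, #A16A52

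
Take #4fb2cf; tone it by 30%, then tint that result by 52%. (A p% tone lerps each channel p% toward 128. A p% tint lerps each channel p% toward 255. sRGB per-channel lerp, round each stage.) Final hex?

#4fb2cf is rgb(79, 178, 207).
A 30% tone moves each channel 30% toward 128:
  R: 79 + 14.7 = 93.7 → 94
  G: 178 + 0.3×(128−178) = 178 − 15 = 163 → 163
  B: 207 + 0.3×(128−207) = 207 − 23.7 = 183.3 → 183
After the tone: rgb(94, 163, 183) = #5ea3b7.
Per channel, c → c + 0.52(255 − c):
  R: 94 + 0.52×(255−94) = 94 + 83.72 = 177.72 → 178
  G: 163 + 0.52×(255−163) = 163 + 47.84 = 210.84 → 211
  B: 183 + 37.44 = 220.44 → 220
rgb(178, 211, 220) = #b2d3dc.

#b2d3dc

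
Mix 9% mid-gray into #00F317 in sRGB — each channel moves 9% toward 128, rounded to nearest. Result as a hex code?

#0CE920

#00F317 is rgb(0, 243, 23).
Lerp each channel 9% toward 128:
  R: 0 + 0.09×(128−0) = 0 + 11.52 = 11.52 → 12
  G: 243 + 0.09×(128−243) = 243 − 10.35 = 232.65 → 233
  B: 23 + 0.09×(128−23) = 23 + 9.45 = 32.45 → 32
rgb(12, 233, 32) = #0CE920.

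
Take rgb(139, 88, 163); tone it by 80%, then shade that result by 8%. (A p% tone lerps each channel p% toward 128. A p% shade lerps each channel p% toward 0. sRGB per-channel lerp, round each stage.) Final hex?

An 80% tone moves each channel 80% toward 128:
  R: 139 + 0.8×(128−139) = 139 − 8.8 = 130.2 → 130
  G: 88 + 32 = 120 → 120
  B: 163 + 0.8×(128−163) = 163 − 28 = 135 → 135
After the tone: rgb(130, 120, 135) = #827887.
Per channel, c → c + 0.08(0 − c):
  R: 130 + 0.08×(0−130) = 130 − 10.4 = 119.6 → 120
  G: 120 + 0.08×(0−120) = 120 − 9.6 = 110.4 → 110
  B: 135 + 0.08×(0−135) = 135 − 10.8 = 124.2 → 124
rgb(120, 110, 124) = #786E7C.

#786E7C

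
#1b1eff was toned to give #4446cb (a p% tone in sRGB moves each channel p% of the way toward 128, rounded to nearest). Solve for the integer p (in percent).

#1b1eff is rgb(27, 30, 255); #4446cb is rgb(68, 70, 203).
On the B channel (widest range): 203 ≈ 255 + (p/100)(128 − 255), so p ≈ 100×(203 − 255)/(128 − 255) = -5200/-127 = 40.94.
p = 41 reproduces all three channels after rounding.

41%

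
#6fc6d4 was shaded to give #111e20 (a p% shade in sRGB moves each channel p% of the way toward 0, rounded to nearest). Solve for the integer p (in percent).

#6fc6d4 is rgb(111, 198, 212); #111e20 is rgb(17, 30, 32).
On the B channel (widest range): 32 ≈ 212 + (p/100)(0 − 212), so p ≈ 100×(32 − 212)/(0 − 212) = -18000/-212 = 84.91.
p = 85 reproduces all three channels after rounding.

85%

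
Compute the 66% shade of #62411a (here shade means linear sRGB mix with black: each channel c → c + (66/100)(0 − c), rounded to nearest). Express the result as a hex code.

#211609

#62411a is rgb(98, 65, 26).
Per channel, c → c + 0.66(0 − c):
  R: 98 − 64.68 = 33.32 → 33
  G: 65 − 42.9 = 22.1 → 22
  B: 26 − 17.16 = 8.84 → 9
rgb(33, 22, 9) = #211609.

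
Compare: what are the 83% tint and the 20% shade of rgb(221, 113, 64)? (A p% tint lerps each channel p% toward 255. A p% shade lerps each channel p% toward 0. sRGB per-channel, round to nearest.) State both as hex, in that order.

83% tint:
  R: 221 + 28.22 = 249.22 → 249
  G: 113 + 0.83×(255−113) = 113 + 117.86 = 230.86 → 231
  B: 64 + 158.53 = 222.53 → 223
  → #F9E7DF
20% shade:
  R: 221 + 0.2×(0−221) = 221 − 44.2 = 176.8 → 177
  G: 113 + 0.2×(0−113) = 113 − 22.6 = 90.4 → 90
  B: 64 − 12.8 = 51.2 → 51
  → #B15A33

#F9E7DF, #B15A33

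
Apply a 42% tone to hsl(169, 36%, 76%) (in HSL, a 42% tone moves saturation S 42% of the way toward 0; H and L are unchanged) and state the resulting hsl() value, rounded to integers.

hsl(169, 21%, 76%)

S moves 42% from 36 toward 0: 36 − 15.12 = 20.88 → 21.
H and L are unchanged.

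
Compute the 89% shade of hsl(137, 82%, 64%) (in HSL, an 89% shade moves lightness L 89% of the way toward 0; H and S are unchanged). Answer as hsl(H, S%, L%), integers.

L moves 89% from 64 toward 0: 64 − 56.96 = 7.04 → 7.
H and S are unchanged.

hsl(137, 82%, 7%)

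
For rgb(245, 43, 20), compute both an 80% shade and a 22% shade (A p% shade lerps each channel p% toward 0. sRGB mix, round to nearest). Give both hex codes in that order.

80% shade:
  R: 245 + 0.8×(0−245) = 245 − 196 = 49 → 49
  G: 43 + 0.8×(0−43) = 43 − 34.4 = 8.6 → 9
  B: 20 − 16 = 4 → 4
  → #310904
22% shade:
  R: 245 − 53.9 = 191.1 → 191
  G: 43 − 9.46 = 33.54 → 34
  B: 20 − 4.4 = 15.6 → 16
  → #BF2210

#310904, #BF2210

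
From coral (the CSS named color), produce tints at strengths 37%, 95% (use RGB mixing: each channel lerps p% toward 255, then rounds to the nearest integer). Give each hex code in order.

CSS coral is rgb(255, 127, 80).
37%: (255→255, 127 + 47.36 = 174.36→174, 80 + 64.75 = 144.75→145) → #ffae91
95%: (255→255, 127 + 121.6 = 248.6→249, 80 + 166.25 = 246.25→246) → #fff9f6

#ffae91, #fff9f6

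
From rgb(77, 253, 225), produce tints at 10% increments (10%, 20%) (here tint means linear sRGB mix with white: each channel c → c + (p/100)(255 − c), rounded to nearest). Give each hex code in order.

#5ffde4, #71fde7

10%: (77 + 17.8 = 94.8→95, 253→253, 225 + 3 = 228→228) → #5ffde4
20%: (77 + 35.6 = 112.6→113, 253→253, 225 + 6 = 231→231) → #71fde7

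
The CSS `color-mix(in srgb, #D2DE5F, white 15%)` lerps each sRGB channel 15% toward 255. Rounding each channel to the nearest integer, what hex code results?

#D9E377

#D2DE5F is rgb(210, 222, 95).
Lerp each channel 15% toward 255:
  R: 210 + 6.75 = 216.75 → 217
  G: 222 + 0.15×(255−222) = 222 + 4.95 = 226.95 → 227
  B: 95 + 24 = 119 → 119
rgb(217, 227, 119) = #D9E377.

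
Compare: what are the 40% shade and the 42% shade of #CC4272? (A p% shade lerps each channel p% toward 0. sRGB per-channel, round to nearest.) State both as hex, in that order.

#CC4272 is rgb(204, 66, 114).
40% shade:
  R: 204 − 81.6 = 122.4 → 122
  G: 66 + 0.4×(0−66) = 66 − 26.4 = 39.6 → 40
  B: 114 − 45.6 = 68.4 → 68
  → #7A2844
42% shade:
  R: 204 − 85.68 = 118.32 → 118
  G: 66 + 0.42×(0−66) = 66 − 27.72 = 38.28 → 38
  B: 114 − 47.88 = 66.12 → 66
  → #762642

#7A2844, #762642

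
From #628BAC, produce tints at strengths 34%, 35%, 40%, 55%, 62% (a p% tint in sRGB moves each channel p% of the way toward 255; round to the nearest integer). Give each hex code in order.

#628BAC is rgb(98, 139, 172).
34%: (98 + 53.38 = 151.38→151, 139 + 39.44 = 178.44→178, 172 + 28.22 = 200.22→200) → #97B2C8
35%: (98 + 54.95 = 152.95→153, 139 + 40.6 = 179.6→180, 172 + 29.05 = 201.05→201) → #99B4C9
40%: (98 + 62.8 = 160.8→161, 139 + 46.4 = 185.4→185, 172 + 33.2 = 205.2→205) → #A1B9CD
55%: (98 + 86.35 = 184.35→184, 139 + 63.8 = 202.8→203, 172 + 45.65 = 217.65→218) → #B8CBDA
62%: (98 + 97.34 = 195.34→195, 139 + 71.92 = 210.92→211, 172 + 51.46 = 223.46→223) → #C3D3DF

#97B2C8, #99B4C9, #A1B9CD, #B8CBDA, #C3D3DF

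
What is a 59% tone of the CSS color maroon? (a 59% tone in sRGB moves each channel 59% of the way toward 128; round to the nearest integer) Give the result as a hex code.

CSS maroon is rgb(128, 0, 0).
Per channel, c → c + 0.59(128 − c):
  R: 128 + 0 = 128 → 128
  G: 0 + 75.52 = 75.52 → 76
  B: 0 + 0.59×(128−0) = 0 + 75.52 = 75.52 → 76
rgb(128, 76, 76) = #804C4C.

#804C4C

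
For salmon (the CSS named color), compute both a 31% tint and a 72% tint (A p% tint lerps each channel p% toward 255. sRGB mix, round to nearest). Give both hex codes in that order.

CSS salmon is rgb(250, 128, 114).
31% tint:
  R: 250 + 0.31×(255−250) = 250 + 1.55 = 251.55 → 252
  G: 128 + 0.31×(255−128) = 128 + 39.37 = 167.37 → 167
  B: 114 + 0.31×(255−114) = 114 + 43.71 = 157.71 → 158
  → #fca79e
72% tint:
  R: 250 + 0.72×(255−250) = 250 + 3.6 = 253.6 → 254
  G: 128 + 91.44 = 219.44 → 219
  B: 114 + 0.72×(255−114) = 114 + 101.52 = 215.52 → 216
  → #fedbd8

#fca79e, #fedbd8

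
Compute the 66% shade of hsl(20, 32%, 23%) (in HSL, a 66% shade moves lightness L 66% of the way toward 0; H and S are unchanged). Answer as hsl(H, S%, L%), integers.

L moves 66% from 23 toward 0: 23 − 15.18 = 7.82 → 8.
H and S are unchanged.

hsl(20, 32%, 8%)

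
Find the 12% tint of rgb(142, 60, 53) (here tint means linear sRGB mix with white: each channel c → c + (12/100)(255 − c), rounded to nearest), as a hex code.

#9C534D

Lerp each channel 12% toward 255:
  R: 142 + 13.56 = 155.56 → 156
  G: 60 + 23.4 = 83.4 → 83
  B: 53 + 0.12×(255−53) = 53 + 24.24 = 77.24 → 77
rgb(156, 83, 77) = #9C534D.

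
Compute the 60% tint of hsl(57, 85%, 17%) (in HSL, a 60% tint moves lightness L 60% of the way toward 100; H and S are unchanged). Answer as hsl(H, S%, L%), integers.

L moves 60% from 17 toward 100: 17 + 49.8 = 66.8 → 67.
H and S are unchanged.

hsl(57, 85%, 67%)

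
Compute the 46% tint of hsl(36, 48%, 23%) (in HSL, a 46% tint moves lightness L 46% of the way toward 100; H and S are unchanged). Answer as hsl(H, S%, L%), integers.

L moves 46% from 23 toward 100: 23 + 35.42 = 58.42 → 58.
H and S are unchanged.

hsl(36, 48%, 58%)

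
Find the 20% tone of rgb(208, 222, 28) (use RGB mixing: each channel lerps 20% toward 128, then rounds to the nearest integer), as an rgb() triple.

rgb(192, 203, 48)

A 20% tone moves each channel 20% toward 128:
  R: 208 + 0.2×(128−208) = 208 − 16 = 192 → 192
  G: 222 + 0.2×(128−222) = 222 − 18.8 = 203.2 → 203
  B: 28 + 20 = 48 → 48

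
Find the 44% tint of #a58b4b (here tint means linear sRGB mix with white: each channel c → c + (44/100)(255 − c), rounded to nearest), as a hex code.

#cdbe9a

#a58b4b is rgb(165, 139, 75).
Lerp each channel 44% toward 255:
  R: 165 + 0.44×(255−165) = 165 + 39.6 = 204.6 → 205
  G: 139 + 51.04 = 190.04 → 190
  B: 75 + 79.2 = 154.2 → 154
rgb(205, 190, 154) = #cdbe9a.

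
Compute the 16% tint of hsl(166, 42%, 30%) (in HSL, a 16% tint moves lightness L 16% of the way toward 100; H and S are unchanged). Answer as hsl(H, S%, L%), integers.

L moves 16% from 30 toward 100: 30 + 11.2 = 41.2 → 41.
H and S are unchanged.

hsl(166, 42%, 41%)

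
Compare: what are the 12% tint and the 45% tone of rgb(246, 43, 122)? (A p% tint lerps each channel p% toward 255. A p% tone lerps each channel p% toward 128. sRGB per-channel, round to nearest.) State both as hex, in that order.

#f7448a, #c1517d

12% tint:
  R: 246 + 1.08 = 247.08 → 247
  G: 43 + 0.12×(255−43) = 43 + 25.44 = 68.44 → 68
  B: 122 + 0.12×(255−122) = 122 + 15.96 = 137.96 → 138
  → #f7448a
45% tone:
  R: 246 + 0.45×(128−246) = 246 − 53.1 = 192.9 → 193
  G: 43 + 0.45×(128−43) = 43 + 38.25 = 81.25 → 81
  B: 122 + 0.45×(128−122) = 122 + 2.7 = 124.7 → 125
  → #c1517d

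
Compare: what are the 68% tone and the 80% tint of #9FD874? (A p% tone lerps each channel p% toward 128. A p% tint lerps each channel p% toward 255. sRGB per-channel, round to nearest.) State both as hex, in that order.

#8A9C7C, #ECF7E3

#9FD874 is rgb(159, 216, 116).
68% tone:
  R: 159 + 0.68×(128−159) = 159 − 21.08 = 137.92 → 138
  G: 216 + 0.68×(128−216) = 216 − 59.84 = 156.16 → 156
  B: 116 + 8.16 = 124.16 → 124
  → #8A9C7C
80% tint:
  R: 159 + 76.8 = 235.8 → 236
  G: 216 + 0.8×(255−216) = 216 + 31.2 = 247.2 → 247
  B: 116 + 0.8×(255−116) = 116 + 111.2 = 227.2 → 227
  → #ECF7E3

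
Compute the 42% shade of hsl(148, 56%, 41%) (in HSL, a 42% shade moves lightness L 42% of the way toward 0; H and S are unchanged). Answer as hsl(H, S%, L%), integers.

hsl(148, 56%, 24%)

L moves 42% from 41 toward 0: 41 − 17.22 = 23.78 → 24.
H and S are unchanged.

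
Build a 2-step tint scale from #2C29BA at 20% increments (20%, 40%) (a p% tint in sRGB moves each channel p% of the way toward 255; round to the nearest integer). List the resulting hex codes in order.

#2C29BA is rgb(44, 41, 186).
20%: (44 + 42.2 = 86.2→86, 41 + 42.8 = 83.8→84, 186 + 13.8 = 199.8→200) → #5654C8
40%: (44 + 84.4 = 128.4→128, 41 + 85.6 = 126.6→127, 186 + 27.6 = 213.6→214) → #807FD6

#5654C8, #807FD6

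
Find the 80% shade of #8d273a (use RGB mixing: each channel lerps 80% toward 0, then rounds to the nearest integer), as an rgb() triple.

#8d273a is rgb(141, 39, 58).
An 80% shade moves each channel 80% toward 0:
  R: 141 + 0.8×(0−141) = 141 − 112.8 = 28.2 → 28
  G: 39 + 0.8×(0−39) = 39 − 31.2 = 7.8 → 8
  B: 58 − 46.4 = 11.6 → 12

rgb(28, 8, 12)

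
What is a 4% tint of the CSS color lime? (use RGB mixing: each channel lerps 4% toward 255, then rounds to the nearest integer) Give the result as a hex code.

CSS lime is rgb(0, 255, 0).
Per channel, c → c + 0.04(255 − c):
  R: 0 + 0.04×(255−0) = 0 + 10.2 = 10.2 → 10
  G: 255 + 0 = 255 → 255
  B: 0 + 10.2 = 10.2 → 10
rgb(10, 255, 10) = #0aff0a.

#0aff0a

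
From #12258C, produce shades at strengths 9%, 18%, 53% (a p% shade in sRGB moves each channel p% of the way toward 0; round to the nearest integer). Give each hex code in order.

#12258C is rgb(18, 37, 140).
9%: (18 − 1.62 = 16.38→16, 37 − 3.33 = 33.67→34, 140 − 12.6 = 127.4→127) → #10227F
18%: (18 − 3.24 = 14.76→15, 37 − 6.66 = 30.34→30, 140 − 25.2 = 114.8→115) → #0F1E73
53%: (18 − 9.54 = 8.46→8, 37 − 19.61 = 17.39→17, 140 − 74.2 = 65.8→66) → #081142

#10227F, #0F1E73, #081142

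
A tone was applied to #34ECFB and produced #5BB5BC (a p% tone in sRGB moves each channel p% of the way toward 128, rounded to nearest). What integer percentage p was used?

#34ECFB is rgb(52, 236, 251); #5BB5BC is rgb(91, 181, 188).
On the B channel (widest range): 188 ≈ 251 + (p/100)(128 − 251), so p ≈ 100×(188 − 251)/(128 − 251) = -6300/-123 = 51.22.
p = 51 reproduces all three channels after rounding.

51%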